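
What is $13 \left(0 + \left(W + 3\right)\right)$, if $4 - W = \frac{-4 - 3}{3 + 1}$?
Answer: $\frac{455}{4} \approx 113.75$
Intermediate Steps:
$W = \frac{23}{4}$ ($W = 4 - \frac{-4 - 3}{3 + 1} = 4 - - \frac{7}{4} = 4 + \frac{7}{4} = \frac{23}{4} \approx 5.75$)
$13 \left(0 + \left(W + 3\right)\right) = 13 \left(0 + \left(\frac{23}{4} + 3\right)\right) = 13 \left(0 + \frac{35}{4}\right) = 13 \cdot \frac{35}{4} = \frac{455}{4}$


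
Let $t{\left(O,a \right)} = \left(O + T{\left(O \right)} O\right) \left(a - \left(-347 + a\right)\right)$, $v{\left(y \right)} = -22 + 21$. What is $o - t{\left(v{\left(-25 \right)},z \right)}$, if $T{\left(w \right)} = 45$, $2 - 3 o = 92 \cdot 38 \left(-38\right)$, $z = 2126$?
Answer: $\frac{180736}{3} \approx 60245.0$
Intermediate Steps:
$o = \frac{132850}{3}$ ($o = \frac{2}{3} - \frac{92 \cdot 38 \left(-38\right)}{3} = \frac{2}{3} - \frac{3496 \left(-38\right)}{3} = \frac{2}{3} - - \frac{132848}{3} = \frac{2}{3} + \frac{132848}{3} = \frac{132850}{3} \approx 44283.0$)
$v{\left(y \right)} = -1$
$t{\left(O,a \right)} = 15962 O$ ($t{\left(O,a \right)} = \left(O + 45 O\right) \left(a - \left(-347 + a\right)\right) = 46 O 347 = 15962 O$)
$o - t{\left(v{\left(-25 \right)},z \right)} = \frac{132850}{3} - 15962 \left(-1\right) = \frac{132850}{3} - -15962 = \frac{132850}{3} + 15962 = \frac{180736}{3}$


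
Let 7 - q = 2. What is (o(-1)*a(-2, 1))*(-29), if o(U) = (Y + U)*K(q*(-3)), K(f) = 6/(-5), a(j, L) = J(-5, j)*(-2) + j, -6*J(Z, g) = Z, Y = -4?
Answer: 638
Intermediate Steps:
q = 5 (q = 7 - 1*2 = 7 - 2 = 5)
J(Z, g) = -Z/6
a(j, L) = -5/3 + j (a(j, L) = -⅙*(-5)*(-2) + j = (⅚)*(-2) + j = -5/3 + j)
K(f) = -6/5 (K(f) = 6*(-⅕) = -6/5)
o(U) = 24/5 - 6*U/5 (o(U) = (-4 + U)*(-6/5) = 24/5 - 6*U/5)
(o(-1)*a(-2, 1))*(-29) = ((24/5 - 6/5*(-1))*(-5/3 - 2))*(-29) = ((24/5 + 6/5)*(-11/3))*(-29) = (6*(-11/3))*(-29) = -22*(-29) = 638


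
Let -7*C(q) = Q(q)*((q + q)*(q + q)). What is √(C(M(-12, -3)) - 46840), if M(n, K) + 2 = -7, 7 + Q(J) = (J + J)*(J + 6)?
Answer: 2*I*√600439/7 ≈ 221.39*I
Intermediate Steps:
Q(J) = -7 + 2*J*(6 + J) (Q(J) = -7 + (J + J)*(J + 6) = -7 + (2*J)*(6 + J) = -7 + 2*J*(6 + J))
M(n, K) = -9 (M(n, K) = -2 - 7 = -9)
C(q) = -4*q²*(-7 + 2*q² + 12*q)/7 (C(q) = -(-7 + 2*q² + 12*q)*(q + q)*(q + q)/7 = -(-7 + 2*q² + 12*q)*(2*q)*(2*q)/7 = -(-7 + 2*q² + 12*q)*4*q²/7 = -4*q²*(-7 + 2*q² + 12*q)/7)
√(C(M(-12, -3)) - 46840) = √((4/7)*(-9)²*(7 - 12*(-9) - 2*(-9)²) - 46840) = √((4/7)*81*(7 + 108 - 2*81) - 46840) = √((4/7)*81*(7 + 108 - 162) - 46840) = √((4/7)*81*(-47) - 46840) = √(-15228/7 - 46840) = √(-343108/7) = 2*I*√600439/7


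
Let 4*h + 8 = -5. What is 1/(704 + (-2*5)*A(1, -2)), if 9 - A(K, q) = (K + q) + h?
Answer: 2/1143 ≈ 0.0017498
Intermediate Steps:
h = -13/4 (h = -2 + (¼)*(-5) = -2 - 5/4 = -13/4 ≈ -3.2500)
A(K, q) = 49/4 - K - q (A(K, q) = 9 - ((K + q) - 13/4) = 9 - (-13/4 + K + q) = 9 + (13/4 - K - q) = 49/4 - K - q)
1/(704 + (-2*5)*A(1, -2)) = 1/(704 + (-2*5)*(49/4 - 1*1 - 1*(-2))) = 1/(704 - 10*(49/4 - 1 + 2)) = 1/(704 - 10*53/4) = 1/(704 - 265/2) = 1/(1143/2) = 2/1143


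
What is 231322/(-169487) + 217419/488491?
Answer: -76149021049/82792874117 ≈ -0.91975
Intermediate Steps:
231322/(-169487) + 217419/488491 = 231322*(-1/169487) + 217419*(1/488491) = -231322/169487 + 217419/488491 = -76149021049/82792874117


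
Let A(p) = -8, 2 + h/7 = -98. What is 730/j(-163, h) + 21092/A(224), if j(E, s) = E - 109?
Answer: -358929/136 ≈ -2639.2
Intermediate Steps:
h = -700 (h = -14 + 7*(-98) = -14 - 686 = -700)
j(E, s) = -109 + E
730/j(-163, h) + 21092/A(224) = 730/(-109 - 163) + 21092/(-8) = 730/(-272) + 21092*(-⅛) = 730*(-1/272) - 5273/2 = -365/136 - 5273/2 = -358929/136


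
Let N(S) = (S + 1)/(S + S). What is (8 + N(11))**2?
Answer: 8836/121 ≈ 73.025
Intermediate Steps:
N(S) = (1 + S)/(2*S) (N(S) = (1 + S)/((2*S)) = (1 + S)*(1/(2*S)) = (1 + S)/(2*S))
(8 + N(11))**2 = (8 + (1/2)*(1 + 11)/11)**2 = (8 + (1/2)*(1/11)*12)**2 = (8 + 6/11)**2 = (94/11)**2 = 8836/121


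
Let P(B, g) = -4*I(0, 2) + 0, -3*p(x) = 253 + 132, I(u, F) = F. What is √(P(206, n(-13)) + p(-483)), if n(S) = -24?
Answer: I*√1227/3 ≈ 11.676*I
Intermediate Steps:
p(x) = -385/3 (p(x) = -(253 + 132)/3 = -⅓*385 = -385/3)
P(B, g) = -8 (P(B, g) = -4*2 + 0 = -8 + 0 = -8)
√(P(206, n(-13)) + p(-483)) = √(-8 - 385/3) = √(-409/3) = I*√1227/3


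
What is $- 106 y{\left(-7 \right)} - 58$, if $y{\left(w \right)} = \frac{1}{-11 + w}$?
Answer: $- \frac{469}{9} \approx -52.111$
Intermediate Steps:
$- 106 y{\left(-7 \right)} - 58 = - \frac{106}{-11 - 7} - 58 = - \frac{106}{-18} - 58 = \left(-106\right) \left(- \frac{1}{18}\right) - 58 = \frac{53}{9} - 58 = - \frac{469}{9}$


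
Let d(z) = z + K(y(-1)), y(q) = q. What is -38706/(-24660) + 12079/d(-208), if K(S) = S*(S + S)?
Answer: -12078946/211665 ≈ -57.066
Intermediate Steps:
K(S) = 2*S² (K(S) = S*(2*S) = 2*S²)
d(z) = 2 + z (d(z) = z + 2*(-1)² = z + 2*1 = z + 2 = 2 + z)
-38706/(-24660) + 12079/d(-208) = -38706/(-24660) + 12079/(2 - 208) = -38706*(-1/24660) + 12079/(-206) = 6451/4110 + 12079*(-1/206) = 6451/4110 - 12079/206 = -12078946/211665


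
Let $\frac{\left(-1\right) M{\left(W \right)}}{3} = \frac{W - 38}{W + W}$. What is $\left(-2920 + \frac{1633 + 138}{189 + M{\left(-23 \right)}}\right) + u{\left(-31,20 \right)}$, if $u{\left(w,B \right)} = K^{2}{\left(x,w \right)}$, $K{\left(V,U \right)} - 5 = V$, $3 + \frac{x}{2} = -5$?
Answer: $- \frac{23740823}{8511} \approx -2789.4$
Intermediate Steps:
$x = -16$ ($x = -6 + 2 \left(-5\right) = -6 - 10 = -16$)
$M{\left(W \right)} = - \frac{3 \left(-38 + W\right)}{2 W}$ ($M{\left(W \right)} = - 3 \frac{W - 38}{W + W} = - 3 \frac{-38 + W}{2 W} = - \frac{3 \left(-38 + W\right)}{2 W}$)
$K{\left(V,U \right)} = 5 + V$
$u{\left(w,B \right)} = 121$ ($u{\left(w,B \right)} = \left(5 - 16\right)^{2} = \left(-11\right)^{2} = 121$)
$\left(-2920 + \frac{1633 + 138}{189 + M{\left(-23 \right)}}\right) + u{\left(-31,20 \right)} = \left(-2920 + \frac{1633 + 138}{189 + \left(- \frac{3}{2} + \frac{57}{-23}\right)}\right) + 121 = \left(-2920 + \frac{1771}{189 + \left(- \frac{3}{2} + 57 \left(- \frac{1}{23}\right)\right)}\right) + 121 = \left(-2920 + \frac{1771}{189 - \frac{183}{46}}\right) + 121 = \left(-2920 + \frac{1771}{\frac{8511}{46}}\right) + 121 = \left(-2920 + 1771 \cdot \frac{46}{8511}\right) + 121 = \left(-2920 + \frac{81466}{8511}\right) + 121 = - \frac{24770654}{8511} + 121 = - \frac{23740823}{8511}$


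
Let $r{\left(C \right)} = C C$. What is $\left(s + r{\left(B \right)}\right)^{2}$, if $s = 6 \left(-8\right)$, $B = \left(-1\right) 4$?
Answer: $1024$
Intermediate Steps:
$B = -4$
$r{\left(C \right)} = C^{2}$
$s = -48$
$\left(s + r{\left(B \right)}\right)^{2} = \left(-48 + \left(-4\right)^{2}\right)^{2} = \left(-48 + 16\right)^{2} = \left(-32\right)^{2} = 1024$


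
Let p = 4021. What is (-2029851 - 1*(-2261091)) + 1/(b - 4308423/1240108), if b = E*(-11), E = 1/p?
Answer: 4009190214343772/17337810071 ≈ 2.3124e+5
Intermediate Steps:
E = 1/4021 ≈ 0.00024869
b = -11/4021 (b = (1/4021)*(-11) = -11/4021 ≈ -0.0027356)
(-2029851 - 1*(-2261091)) + 1/(b - 4308423/1240108) = (-2029851 - 1*(-2261091)) + 1/(-11/4021 - 4308423/1240108) = (-2029851 + 2261091) + 1/(-11/4021 - 4308423*1/1240108) = 231240 + 1/(-11/4021 - 4308423/1240108) = 231240 + 1/(-17337810071/4986474268) = 231240 - 4986474268/17337810071 = 4009190214343772/17337810071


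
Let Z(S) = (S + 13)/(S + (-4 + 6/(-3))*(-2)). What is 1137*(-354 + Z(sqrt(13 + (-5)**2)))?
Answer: -21265311/53 - 1137*sqrt(38)/106 ≈ -4.0130e+5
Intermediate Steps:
Z(S) = (13 + S)/(12 + S) (Z(S) = (13 + S)/(S + (-4 + 6*(-1/3))*(-2)) = (13 + S)/(S + (-4 - 2)*(-2)) = (13 + S)/(S - 6*(-2)) = (13 + S)/(S + 12) = (13 + S)/(12 + S))
1137*(-354 + Z(sqrt(13 + (-5)**2))) = 1137*(-354 + (13 + sqrt(13 + (-5)**2))/(12 + sqrt(13 + (-5)**2))) = 1137*(-354 + (13 + sqrt(13 + 25))/(12 + sqrt(13 + 25))) = 1137*(-354 + (13 + sqrt(38))/(12 + sqrt(38))) = -402498 + 1137*(13 + sqrt(38))/(12 + sqrt(38))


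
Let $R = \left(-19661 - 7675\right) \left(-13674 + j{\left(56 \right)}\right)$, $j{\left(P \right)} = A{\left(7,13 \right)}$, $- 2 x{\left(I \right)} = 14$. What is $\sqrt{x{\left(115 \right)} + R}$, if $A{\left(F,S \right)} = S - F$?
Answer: $\sqrt{373628441} \approx 19329.0$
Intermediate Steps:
$x{\left(I \right)} = -7$ ($x{\left(I \right)} = \left(- \frac{1}{2}\right) 14 = -7$)
$j{\left(P \right)} = 6$ ($j{\left(P \right)} = 13 - 7 = 6$)
$R = 373628448$ ($R = \left(-19661 - 7675\right) \left(-13674 + 6\right) = \left(-27336\right) \left(-13668\right) = 373628448$)
$\sqrt{x{\left(115 \right)} + R} = \sqrt{-7 + 373628448} = \sqrt{373628441}$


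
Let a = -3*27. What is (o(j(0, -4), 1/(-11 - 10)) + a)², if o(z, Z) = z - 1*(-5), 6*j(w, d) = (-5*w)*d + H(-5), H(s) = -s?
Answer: 203401/36 ≈ 5650.0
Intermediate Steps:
j(w, d) = ⅚ - 5*d*w/6 (j(w, d) = ((-5*w)*d - 1*(-5))/6 = (-5*d*w + 5)/6 = (5 - 5*d*w)/6 = ⅚ - 5*d*w/6)
o(z, Z) = 5 + z (o(z, Z) = z + 5 = 5 + z)
a = -81
(o(j(0, -4), 1/(-11 - 10)) + a)² = ((5 + (⅚ - ⅚*(-4)*0)) - 81)² = ((5 + (⅚ + 0)) - 81)² = ((5 + ⅚) - 81)² = (35/6 - 81)² = (-451/6)² = 203401/36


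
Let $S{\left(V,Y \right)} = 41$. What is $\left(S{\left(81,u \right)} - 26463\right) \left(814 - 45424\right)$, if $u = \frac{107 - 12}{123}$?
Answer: $1178685420$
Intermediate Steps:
$u = \frac{95}{123}$ ($u = \left(107 - 12\right) \frac{1}{123} = 95 \cdot \frac{1}{123} = \frac{95}{123} \approx 0.77236$)
$\left(S{\left(81,u \right)} - 26463\right) \left(814 - 45424\right) = \left(41 - 26463\right) \left(814 - 45424\right) = \left(-26422\right) \left(-44610\right) = 1178685420$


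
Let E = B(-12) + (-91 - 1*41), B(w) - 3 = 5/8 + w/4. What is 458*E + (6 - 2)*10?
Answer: -240519/4 ≈ -60130.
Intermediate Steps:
B(w) = 29/8 + w/4 (B(w) = 3 + (5/8 + w/4) = 29/8 + w/4)
E = -1051/8 (E = (29/8 + (¼)*(-12)) + (-91 - 1*41) = (29/8 - 3) + (-91 - 41) = 5/8 - 132 = -1051/8 ≈ -131.38)
458*E + (6 - 2)*10 = 458*(-1051/8) + (6 - 2)*10 = -240679/4 + 4*10 = -240679/4 + 40 = -240519/4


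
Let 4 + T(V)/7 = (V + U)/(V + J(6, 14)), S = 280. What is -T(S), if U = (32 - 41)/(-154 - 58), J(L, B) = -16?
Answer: 1151521/55968 ≈ 20.575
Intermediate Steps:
U = 9/212 (U = -9/(-212) = -9*(-1/212) = 9/212 ≈ 0.042453)
T(V) = -28 + 7*(9/212 + V)/(-16 + V) (T(V) = -28 + 7*((V + 9/212)/(V - 16)) = -28 + 7*((9/212 + V)/(-16 + V)) = -28 + 7*(9/212 + V)/(-16 + V))
-T(S) = -7*(13577 - 636*280)/(212*(-16 + 280)) = -7*(13577 - 178080)/(212*264) = -7*(-164503)/(212*264) = -1*(-1151521/55968) = 1151521/55968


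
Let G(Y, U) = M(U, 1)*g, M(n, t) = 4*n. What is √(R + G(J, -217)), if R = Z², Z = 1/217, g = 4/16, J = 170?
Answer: 18*I*√31538/217 ≈ 14.731*I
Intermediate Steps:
g = ¼ (g = 4*(1/16) = ¼ ≈ 0.25000)
Z = 1/217 ≈ 0.0046083
G(Y, U) = U (G(Y, U) = (4*U)*(¼) = U)
R = 1/47089 (R = (1/217)² = 1/47089 ≈ 2.1236e-5)
√(R + G(J, -217)) = √(1/47089 - 217) = √(-10218312/47089) = 18*I*√31538/217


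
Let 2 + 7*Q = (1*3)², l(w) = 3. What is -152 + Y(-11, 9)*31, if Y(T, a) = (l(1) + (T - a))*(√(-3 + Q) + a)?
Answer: -4895 - 527*I*√2 ≈ -4895.0 - 745.29*I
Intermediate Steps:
Q = 1 (Q = -2/7 + (1*3)²/7 = -2/7 + (⅐)*3² = -2/7 + (⅐)*9 = -2/7 + 9/7 = 1)
Y(T, a) = (a + I*√2)*(3 + T - a) (Y(T, a) = (3 + (T - a))*(√(-3 + 1) + a) = (3 + T - a)*(√(-2) + a) = (3 + T - a)*(I*√2 + a) = (3 + T - a)*(a + I*√2) = (a + I*√2)*(3 + T - a))
-152 + Y(-11, 9)*31 = -152 + (-1*9² + 3*9 - 11*9 + 3*I*√2 + I*(-11)*√2 - 1*I*9*√2)*31 = -152 + (-1*81 + 27 - 99 + 3*I*√2 - 11*I*√2 - 9*I*√2)*31 = -152 + (-81 + 27 - 99 + 3*I*√2 - 11*I*√2 - 9*I*√2)*31 = -152 + (-153 - 17*I*√2)*31 = -152 + (-4743 - 527*I*√2) = -4895 - 527*I*√2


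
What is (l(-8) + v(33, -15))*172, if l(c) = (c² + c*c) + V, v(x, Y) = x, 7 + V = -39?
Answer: 19780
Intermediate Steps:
V = -46 (V = -7 - 39 = -46)
l(c) = -46 + 2*c² (l(c) = (c² + c*c) - 46 = (c² + c²) - 46 = 2*c² - 46 = -46 + 2*c²)
(l(-8) + v(33, -15))*172 = ((-46 + 2*(-8)²) + 33)*172 = ((-46 + 2*64) + 33)*172 = ((-46 + 128) + 33)*172 = (82 + 33)*172 = 115*172 = 19780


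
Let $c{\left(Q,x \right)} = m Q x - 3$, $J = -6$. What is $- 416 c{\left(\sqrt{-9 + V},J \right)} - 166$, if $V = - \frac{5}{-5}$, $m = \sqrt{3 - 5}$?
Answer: $-8902$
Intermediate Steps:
$m = i \sqrt{2}$ ($m = \sqrt{-2} = i \sqrt{2} \approx 1.4142 i$)
$V = 1$ ($V = \left(-5\right) \left(- \frac{1}{5}\right) = 1$)
$c{\left(Q,x \right)} = -3 + i Q x \sqrt{2}$ ($c{\left(Q,x \right)} = i \sqrt{2} Q x - 3 = i Q \sqrt{2} x - 3 = i Q x \sqrt{2} - 3 = -3 + i Q x \sqrt{2}$)
$- 416 c{\left(\sqrt{-9 + V},J \right)} - 166 = - 416 \left(-3 + i \sqrt{-9 + 1} \left(-6\right) \sqrt{2}\right) - 166 = - 416 \left(-3 + i \sqrt{-8} \left(-6\right) \sqrt{2}\right) - 166 = - 416 \left(-3 + i 2 i \sqrt{2} \left(-6\right) \sqrt{2}\right) - 166 = - 416 \left(-3 + 24\right) - 166 = \left(-416\right) 21 - 166 = -8736 - 166 = -8902$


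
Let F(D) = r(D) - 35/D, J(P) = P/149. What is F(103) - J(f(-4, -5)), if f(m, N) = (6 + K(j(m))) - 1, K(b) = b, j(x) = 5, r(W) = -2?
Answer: -36939/15347 ≈ -2.4069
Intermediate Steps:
f(m, N) = 10 (f(m, N) = (6 + 5) - 1 = 11 - 1 = 10)
J(P) = P/149 (J(P) = P*(1/149) = P/149)
F(D) = -2 - 35/D
F(103) - J(f(-4, -5)) = (-2 - 35/103) - 10/149 = -241/103 - 10/149 = -36939/15347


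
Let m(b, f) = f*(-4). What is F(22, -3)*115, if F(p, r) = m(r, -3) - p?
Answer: -1150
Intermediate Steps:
m(b, f) = -4*f
F(p, r) = 12 - p (F(p, r) = -4*(-3) - p = 12 - p)
F(22, -3)*115 = (12 - 1*22)*115 = (12 - 22)*115 = -10*115 = -1150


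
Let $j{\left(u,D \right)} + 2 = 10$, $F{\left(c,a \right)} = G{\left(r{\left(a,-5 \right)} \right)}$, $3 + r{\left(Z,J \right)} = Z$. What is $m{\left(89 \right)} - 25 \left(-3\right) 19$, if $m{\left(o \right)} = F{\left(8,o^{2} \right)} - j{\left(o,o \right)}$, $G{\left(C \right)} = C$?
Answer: $9335$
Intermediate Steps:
$r{\left(Z,J \right)} = -3 + Z$
$F{\left(c,a \right)} = -3 + a$
$j{\left(u,D \right)} = 8$ ($j{\left(u,D \right)} = -2 + 10 = 8$)
$m{\left(o \right)} = -11 + o^{2}$ ($m{\left(o \right)} = \left(-3 + o^{2}\right) - 8 = -11 + o^{2}$)
$m{\left(89 \right)} - 25 \left(-3\right) 19 = \left(-11 + 89^{2}\right) - 25 \left(-3\right) 19 = \left(-11 + 7921\right) - \left(-75\right) 19 = 7910 - -1425 = 7910 + 1425 = 9335$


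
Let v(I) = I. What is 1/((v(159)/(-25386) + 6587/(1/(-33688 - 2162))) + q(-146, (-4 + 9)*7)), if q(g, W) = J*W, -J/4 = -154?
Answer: -8462/1998067664233 ≈ -4.2351e-9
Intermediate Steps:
J = 616 (J = -4*(-154) = 616)
q(g, W) = 616*W
1/((v(159)/(-25386) + 6587/(1/(-33688 - 2162))) + q(-146, (-4 + 9)*7)) = 1/((159/(-25386) + 6587/(1/(-33688 - 2162))) + 616*((-4 + 9)*7)) = 1/((159*(-1/25386) + 6587/(1/(-35850))) + 616*(5*7)) = 1/((-53/8462 + 6587/(-1/35850)) + 616*35) = 1/((-53/8462 + 6587*(-35850)) + 21560) = 1/((-53/8462 - 236143950) + 21560) = 1/(-1998250104953/8462 + 21560) = 1/(-1998067664233/8462) = -8462/1998067664233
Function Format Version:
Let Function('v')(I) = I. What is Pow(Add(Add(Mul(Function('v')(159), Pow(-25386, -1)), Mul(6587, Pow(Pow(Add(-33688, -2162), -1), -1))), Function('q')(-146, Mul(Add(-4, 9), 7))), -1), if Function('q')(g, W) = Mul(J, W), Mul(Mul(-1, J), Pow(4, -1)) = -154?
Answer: Rational(-8462, 1998067664233) ≈ -4.2351e-9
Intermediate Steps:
J = 616 (J = Mul(-4, -154) = 616)
Function('q')(g, W) = Mul(616, W)
Pow(Add(Add(Mul(Function('v')(159), Pow(-25386, -1)), Mul(6587, Pow(Pow(Add(-33688, -2162), -1), -1))), Function('q')(-146, Mul(Add(-4, 9), 7))), -1) = Pow(Add(Add(Mul(159, Pow(-25386, -1)), Mul(6587, Pow(Pow(Add(-33688, -2162), -1), -1))), Mul(616, Mul(Add(-4, 9), 7))), -1) = Pow(Add(Add(Mul(159, Rational(-1, 25386)), Mul(6587, Pow(Pow(-35850, -1), -1))), Mul(616, Mul(5, 7))), -1) = Pow(Add(Add(Rational(-53, 8462), Mul(6587, Pow(Rational(-1, 35850), -1))), Mul(616, 35)), -1) = Pow(Add(Add(Rational(-53, 8462), Mul(6587, -35850)), 21560), -1) = Pow(Add(Add(Rational(-53, 8462), -236143950), 21560), -1) = Pow(Add(Rational(-1998250104953, 8462), 21560), -1) = Pow(Rational(-1998067664233, 8462), -1) = Rational(-8462, 1998067664233)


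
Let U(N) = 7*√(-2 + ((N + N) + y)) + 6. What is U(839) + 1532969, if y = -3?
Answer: 1532975 + 7*√1673 ≈ 1.5333e+6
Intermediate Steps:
U(N) = 6 + 7*√(-5 + 2*N) (U(N) = 7*√(-2 + ((N + N) - 3)) + 6 = 7*√(-2 + (2*N - 3)) + 6 = 7*√(-2 + (-3 + 2*N)) + 6 = 7*√(-5 + 2*N) + 6 = 6 + 7*√(-5 + 2*N))
U(839) + 1532969 = (6 + 7*√(-5 + 2*839)) + 1532969 = (6 + 7*√(-5 + 1678)) + 1532969 = (6 + 7*√1673) + 1532969 = 1532975 + 7*√1673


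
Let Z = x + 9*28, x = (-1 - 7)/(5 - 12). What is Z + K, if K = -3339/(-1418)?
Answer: 2536069/9926 ≈ 255.50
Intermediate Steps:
K = 3339/1418 (K = -3339*(-1/1418) = 3339/1418 ≈ 2.3547)
x = 8/7 (x = -8/(-7) = -8*(-⅐) = 8/7 ≈ 1.1429)
Z = 1772/7 (Z = 8/7 + 9*28 = 8/7 + 252 = 1772/7 ≈ 253.14)
Z + K = 1772/7 + 3339/1418 = 2536069/9926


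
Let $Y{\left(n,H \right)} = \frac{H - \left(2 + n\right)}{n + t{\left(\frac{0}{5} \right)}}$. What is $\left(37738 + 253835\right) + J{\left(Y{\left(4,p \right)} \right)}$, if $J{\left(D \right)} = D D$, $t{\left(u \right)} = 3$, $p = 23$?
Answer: $\frac{14287366}{49} \approx 2.9158 \cdot 10^{5}$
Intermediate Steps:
$Y{\left(n,H \right)} = \frac{-2 + H - n}{3 + n}$ ($Y{\left(n,H \right)} = \frac{H - \left(2 + n\right)}{n + 3} = \frac{-2 + H - n}{3 + n}$)
$J{\left(D \right)} = D^{2}$
$\left(37738 + 253835\right) + J{\left(Y{\left(4,p \right)} \right)} = \left(37738 + 253835\right) + \left(\frac{-2 + 23 - 4}{3 + 4}\right)^{2} = 291573 + \left(\frac{-2 + 23 - 4}{7}\right)^{2} = 291573 + \left(\frac{1}{7} \cdot 17\right)^{2} = 291573 + \left(\frac{17}{7}\right)^{2} = 291573 + \frac{289}{49} = \frac{14287366}{49}$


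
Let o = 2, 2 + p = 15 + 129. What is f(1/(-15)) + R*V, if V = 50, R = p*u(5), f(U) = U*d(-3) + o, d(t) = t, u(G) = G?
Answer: 177511/5 ≈ 35502.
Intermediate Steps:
p = 142 (p = -2 + (15 + 129) = -2 + 144 = 142)
f(U) = 2 - 3*U (f(U) = U*(-3) + 2 = -3*U + 2 = 2 - 3*U)
R = 710 (R = 142*5 = 710)
f(1/(-15)) + R*V = (2 - 3/(-15)) + 710*50 = (2 - 3*(-1/15)) + 35500 = (2 + 1/5) + 35500 = 11/5 + 35500 = 177511/5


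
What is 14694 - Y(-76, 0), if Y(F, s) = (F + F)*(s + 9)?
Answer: 16062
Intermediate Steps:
Y(F, s) = 2*F*(9 + s) (Y(F, s) = (2*F)*(9 + s) = 2*F*(9 + s))
14694 - Y(-76, 0) = 14694 - 2*(-76)*(9 + 0) = 14694 - 2*(-76)*9 = 14694 - 1*(-1368) = 14694 + 1368 = 16062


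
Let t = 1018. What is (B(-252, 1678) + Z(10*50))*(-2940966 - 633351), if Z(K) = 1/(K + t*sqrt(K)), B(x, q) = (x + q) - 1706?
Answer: 1036661736592557/1035824 - 1819327353*sqrt(5)/25895600 ≈ 1.0008e+9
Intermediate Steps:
B(x, q) = -1706 + q + x (B(x, q) = (q + x) - 1706 = -1706 + q + x)
Z(K) = 1/(K + 1018*sqrt(K))
(B(-252, 1678) + Z(10*50))*(-2940966 - 633351) = ((-1706 + 1678 - 252) + 1/(10*50 + 1018*sqrt(10*50)))*(-2940966 - 633351) = (-280 + 1/(500 + 1018*sqrt(500)))*(-3574317) = (-280 + 1/(500 + 1018*(10*sqrt(5))))*(-3574317) = (-280 + 1/(500 + 10180*sqrt(5)))*(-3574317) = 1000808760 - 3574317/(500 + 10180*sqrt(5))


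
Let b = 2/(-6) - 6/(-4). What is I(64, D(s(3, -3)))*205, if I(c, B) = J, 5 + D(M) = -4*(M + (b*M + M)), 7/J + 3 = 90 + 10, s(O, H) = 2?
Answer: 1435/97 ≈ 14.794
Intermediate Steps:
b = 7/6 (b = 2*(-⅙) - 6*(-¼) = -⅓ + 3/2 = 7/6 ≈ 1.1667)
J = 7/97 (J = 7/(-3 + (90 + 10)) = 7/(-3 + 100) = 7/97 ≈ 0.072165)
D(M) = -5 - 38*M/3 (D(M) = -5 - 4*(M + (7*M/6 + M)) = -5 - 4*(M + 13*M/6) = -5 - 38*M/3)
I(c, B) = 7/97
I(64, D(s(3, -3)))*205 = (7/97)*205 = 1435/97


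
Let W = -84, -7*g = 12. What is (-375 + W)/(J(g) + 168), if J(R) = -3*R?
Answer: -1071/404 ≈ -2.6510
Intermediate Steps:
g = -12/7 (g = -1/7*12 = -12/7 ≈ -1.7143)
(-375 + W)/(J(g) + 168) = (-375 - 84)/(-3*(-12/7) + 168) = -459/(36/7 + 168) = -459/1212/7 = -459*7/1212 = -1071/404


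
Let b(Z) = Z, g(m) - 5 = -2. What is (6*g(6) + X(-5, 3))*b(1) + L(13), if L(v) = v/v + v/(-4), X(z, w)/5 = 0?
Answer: 63/4 ≈ 15.750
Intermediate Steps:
g(m) = 3 (g(m) = 5 - 2 = 3)
X(z, w) = 0 (X(z, w) = 5*0 = 0)
L(v) = 1 - v/4 (L(v) = 1 + v*(-1/4) = 1 - v/4)
(6*g(6) + X(-5, 3))*b(1) + L(13) = (6*3 + 0)*1 + (1 - 1/4*13) = (18 + 0)*1 + (1 - 13/4) = 18*1 - 9/4 = 18 - 9/4 = 63/4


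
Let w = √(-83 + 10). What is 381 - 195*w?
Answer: 381 - 195*I*√73 ≈ 381.0 - 1666.1*I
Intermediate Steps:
w = I*√73 (w = √(-73) = I*√73 ≈ 8.544*I)
381 - 195*w = 381 - 195*I*√73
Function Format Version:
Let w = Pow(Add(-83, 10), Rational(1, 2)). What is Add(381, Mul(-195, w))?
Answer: Add(381, Mul(-195, I, Pow(73, Rational(1, 2)))) ≈ Add(381.00, Mul(-1666.1, I))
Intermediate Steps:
w = Mul(I, Pow(73, Rational(1, 2))) (w = Pow(-73, Rational(1, 2)) = Mul(I, Pow(73, Rational(1, 2))) ≈ Mul(8.5440, I))
Add(381, Mul(-195, w)) = Add(381, Mul(-195, Mul(I, Pow(73, Rational(1, 2))))) = Add(381, Mul(-195, I, Pow(73, Rational(1, 2))))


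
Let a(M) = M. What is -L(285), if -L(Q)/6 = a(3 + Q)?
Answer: 1728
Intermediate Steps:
L(Q) = -18 - 6*Q (L(Q) = -6*(3 + Q) = -18 - 6*Q)
-L(285) = -(-18 - 6*285) = -(-18 - 1710) = -1*(-1728) = 1728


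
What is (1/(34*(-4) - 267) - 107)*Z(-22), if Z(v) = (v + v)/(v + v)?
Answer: -43122/403 ≈ -107.00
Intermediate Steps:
Z(v) = 1 (Z(v) = (2*v)/((2*v)) = (2*v)*(1/(2*v)) = 1)
(1/(34*(-4) - 267) - 107)*Z(-22) = (1/(34*(-4) - 267) - 107)*1 = (1/(-136 - 267) - 107)*1 = (1/(-403) - 107)*1 = (-1/403 - 107)*1 = -43122/403*1 = -43122/403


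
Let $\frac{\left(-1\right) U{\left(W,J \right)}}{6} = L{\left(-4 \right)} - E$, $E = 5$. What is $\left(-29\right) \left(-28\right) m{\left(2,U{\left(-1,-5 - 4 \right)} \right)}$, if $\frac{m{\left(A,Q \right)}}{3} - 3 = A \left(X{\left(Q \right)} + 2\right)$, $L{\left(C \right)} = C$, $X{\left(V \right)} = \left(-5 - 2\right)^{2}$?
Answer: $255780$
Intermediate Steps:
$X{\left(V \right)} = 49$ ($X{\left(V \right)} = \left(-7\right)^{2} = 49$)
$U{\left(W,J \right)} = 54$ ($U{\left(W,J \right)} = - 6 \left(-4 - 5\right) = \left(-6\right) \left(-9\right) = 54$)
$m{\left(A,Q \right)} = 9 + 153 A$ ($m{\left(A,Q \right)} = 9 + 3 A \left(49 + 2\right) = 9 + 3 A 51 = 9 + 3 \cdot 51 A = 9 + 153 A$)
$\left(-29\right) \left(-28\right) m{\left(2,U{\left(-1,-5 - 4 \right)} \right)} = \left(-29\right) \left(-28\right) \left(9 + 153 \cdot 2\right) = 812 \left(9 + 306\right) = 812 \cdot 315 = 255780$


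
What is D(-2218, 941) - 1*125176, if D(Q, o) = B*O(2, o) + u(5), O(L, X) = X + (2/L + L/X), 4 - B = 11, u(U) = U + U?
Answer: -123986174/941 ≈ -1.3176e+5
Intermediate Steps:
u(U) = 2*U
B = -7 (B = 4 - 1*11 = 4 - 11 = -7)
O(L, X) = X + 2/L + L/X
D(Q, o) = 3 - 14/o - 7*o (D(Q, o) = -7*(o + 2/2 + 2/o) + 2*5 = -7*(o + 2*(½) + 2/o) + 10 = -7*(o + 1 + 2/o) + 10 = -7*(1 + o + 2/o) + 10 = (-7 - 14/o - 7*o) + 10 = 3 - 14/o - 7*o)
D(-2218, 941) - 1*125176 = (3 - 14/941 - 7*941) - 1*125176 = (3 - 14*1/941 - 6587) - 125176 = (3 - 14/941 - 6587) - 125176 = -6195558/941 - 125176 = -123986174/941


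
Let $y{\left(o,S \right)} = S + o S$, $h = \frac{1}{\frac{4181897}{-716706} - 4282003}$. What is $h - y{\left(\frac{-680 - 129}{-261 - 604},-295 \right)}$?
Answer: $\frac{303107068560275352}{530926866354595} \approx 570.9$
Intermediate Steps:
$h = - \frac{716706}{3068941424015}$ ($h = \frac{1}{4181897 \left(- \frac{1}{716706}\right) - 4282003} = \frac{1}{- \frac{4181897}{716706} - 4282003} = \frac{1}{- \frac{3068941424015}{716706}} = - \frac{716706}{3068941424015} \approx -2.3354 \cdot 10^{-7}$)
$y{\left(o,S \right)} = S + S o$
$h - y{\left(\frac{-680 - 129}{-261 - 604},-295 \right)} = - \frac{716706}{3068941424015} - - 295 \left(1 + \frac{-680 - 129}{-261 - 604}\right) = - \frac{716706}{3068941424015} - - 295 \left(1 - \frac{809}{-865}\right) = - \frac{716706}{3068941424015} - - 295 \left(1 - - \frac{809}{865}\right) = - \frac{716706}{3068941424015} - - 295 \left(1 + \frac{809}{865}\right) = - \frac{716706}{3068941424015} - \left(-295\right) \frac{1674}{865} = - \frac{716706}{3068941424015} - - \frac{98766}{173} = - \frac{716706}{3068941424015} + \frac{98766}{173} = \frac{303107068560275352}{530926866354595}$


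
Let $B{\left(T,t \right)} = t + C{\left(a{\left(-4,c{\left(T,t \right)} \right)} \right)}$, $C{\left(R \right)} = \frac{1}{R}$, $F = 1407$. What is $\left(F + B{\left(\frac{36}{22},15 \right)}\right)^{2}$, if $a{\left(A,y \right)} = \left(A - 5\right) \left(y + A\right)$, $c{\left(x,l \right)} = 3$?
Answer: $\frac{163814401}{81} \approx 2.0224 \cdot 10^{6}$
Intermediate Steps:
$a{\left(A,y \right)} = \left(-5 + A\right) \left(A + y\right)$
$B{\left(T,t \right)} = \frac{1}{9} + t$ ($B{\left(T,t \right)} = t + \frac{1}{\left(-4\right)^{2} - -20 - 15 - 12} = t + \frac{1}{16 + 20 - 15 - 12} = t + \frac{1}{9} = \frac{1}{9} + t$)
$\left(F + B{\left(\frac{36}{22},15 \right)}\right)^{2} = \left(1407 + \left(\frac{1}{9} + 15\right)\right)^{2} = \left(1407 + \frac{136}{9}\right)^{2} = \left(\frac{12799}{9}\right)^{2} = \frac{163814401}{81}$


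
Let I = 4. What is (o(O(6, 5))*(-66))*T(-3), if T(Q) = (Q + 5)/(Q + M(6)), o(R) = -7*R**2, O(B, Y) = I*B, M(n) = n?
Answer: 177408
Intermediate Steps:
O(B, Y) = 4*B
T(Q) = (5 + Q)/(6 + Q) (T(Q) = (Q + 5)/(Q + 6) = (5 + Q)/(6 + Q))
(o(O(6, 5))*(-66))*T(-3) = (-7*(4*6)**2*(-66))*((5 - 3)/(6 - 3)) = (-7*24**2*(-66))*(2/3) = (-7*576*(-66))*((1/3)*2) = -4032*(-66)*(2/3) = 266112*(2/3) = 177408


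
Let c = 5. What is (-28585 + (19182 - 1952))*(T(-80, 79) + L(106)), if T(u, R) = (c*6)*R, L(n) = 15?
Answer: -27081675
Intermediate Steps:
T(u, R) = 30*R (T(u, R) = (5*6)*R = 30*R)
(-28585 + (19182 - 1952))*(T(-80, 79) + L(106)) = (-28585 + (19182 - 1952))*(30*79 + 15) = (-28585 + 17230)*(2370 + 15) = -11355*2385 = -27081675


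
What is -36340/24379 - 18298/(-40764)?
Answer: -517638409/496892778 ≈ -1.0417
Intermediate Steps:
-36340/24379 - 18298/(-40764) = -36340*1/24379 - 18298*(-1/40764) = -36340/24379 + 9149/20382 = -517638409/496892778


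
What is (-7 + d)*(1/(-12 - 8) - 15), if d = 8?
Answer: -301/20 ≈ -15.050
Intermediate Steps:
(-7 + d)*(1/(-12 - 8) - 15) = (-7 + 8)*(1/(-12 - 8) - 15) = 1*(1/(-20) - 15) = 1*(-1/20 - 15) = 1*(-301/20) = -301/20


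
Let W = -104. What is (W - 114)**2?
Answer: 47524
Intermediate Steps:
(W - 114)**2 = (-104 - 114)**2 = (-218)**2 = 47524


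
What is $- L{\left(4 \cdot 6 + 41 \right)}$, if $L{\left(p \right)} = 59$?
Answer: $-59$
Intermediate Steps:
$- L{\left(4 \cdot 6 + 41 \right)} = \left(-1\right) 59 = -59$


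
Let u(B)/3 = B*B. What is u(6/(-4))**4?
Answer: 531441/256 ≈ 2075.9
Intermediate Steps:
u(B) = 3*B**2 (u(B) = 3*(B*B) = 3*B**2)
u(6/(-4))**4 = (3*(6/(-4))**2)**4 = (3*(6*(-1/4))**2)**4 = (3*(-3/2)**2)**4 = (3*(9/4))**4 = (27/4)**4 = 531441/256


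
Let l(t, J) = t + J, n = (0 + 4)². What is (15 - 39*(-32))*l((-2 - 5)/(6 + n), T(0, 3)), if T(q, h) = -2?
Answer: -64413/22 ≈ -2927.9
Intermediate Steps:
n = 16 (n = 4² = 16)
l(t, J) = J + t
(15 - 39*(-32))*l((-2 - 5)/(6 + n), T(0, 3)) = (15 - 39*(-32))*(-2 + (-2 - 5)/(6 + 16)) = (15 + 1248)*(-2 - 7/22) = 1263*(-2 - 7*1/22) = 1263*(-2 - 7/22) = 1263*(-51/22) = -64413/22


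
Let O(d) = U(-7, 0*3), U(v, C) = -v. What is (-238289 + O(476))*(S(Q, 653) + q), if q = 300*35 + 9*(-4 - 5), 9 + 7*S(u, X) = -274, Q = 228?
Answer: -17311187300/7 ≈ -2.4730e+9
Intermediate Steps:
S(u, X) = -283/7 (S(u, X) = -9/7 + (1/7)*(-274) = -9/7 - 274/7 = -283/7)
O(d) = 7 (O(d) = -1*(-7) = 7)
q = 10419 (q = 10500 + 9*(-9) = 10500 - 81 = 10419)
(-238289 + O(476))*(S(Q, 653) + q) = (-238289 + 7)*(-283/7 + 10419) = -238282*72650/7 = -17311187300/7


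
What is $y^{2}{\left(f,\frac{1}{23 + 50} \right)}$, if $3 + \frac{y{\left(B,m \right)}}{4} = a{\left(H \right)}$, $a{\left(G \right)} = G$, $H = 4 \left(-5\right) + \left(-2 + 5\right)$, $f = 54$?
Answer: $6400$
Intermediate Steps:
$H = -17$ ($H = -20 + 3 = -17$)
$y{\left(B,m \right)} = -80$ ($y{\left(B,m \right)} = -12 + 4 \left(-17\right) = -12 - 68 = -80$)
$y^{2}{\left(f,\frac{1}{23 + 50} \right)} = \left(-80\right)^{2} = 6400$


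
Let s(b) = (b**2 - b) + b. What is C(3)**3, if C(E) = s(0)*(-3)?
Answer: 0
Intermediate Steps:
s(b) = b**2
C(E) = 0 (C(E) = 0**2*(-3) = 0*(-3) = 0)
C(3)**3 = 0**3 = 0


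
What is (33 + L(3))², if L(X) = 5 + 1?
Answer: 1521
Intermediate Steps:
L(X) = 6
(33 + L(3))² = (33 + 6)² = 39² = 1521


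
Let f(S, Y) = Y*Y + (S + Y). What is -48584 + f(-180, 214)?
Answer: -2754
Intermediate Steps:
f(S, Y) = S + Y + Y² (f(S, Y) = Y² + (S + Y) = S + Y + Y²)
-48584 + f(-180, 214) = -48584 + (-180 + 214 + 214²) = -48584 + (-180 + 214 + 45796) = -48584 + 45830 = -2754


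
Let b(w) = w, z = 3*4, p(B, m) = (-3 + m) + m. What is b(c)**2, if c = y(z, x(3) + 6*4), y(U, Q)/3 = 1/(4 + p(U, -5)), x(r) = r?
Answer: 1/9 ≈ 0.11111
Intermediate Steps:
p(B, m) = -3 + 2*m
z = 12
y(U, Q) = -1/3 (y(U, Q) = 3/(4 + (-3 + 2*(-5))) = 3/(4 + (-3 - 10)) = 3/(4 - 13) = 3/(-9) = 3*(-1/9) = -1/3)
c = -1/3 ≈ -0.33333
b(c)**2 = (-1/3)**2 = 1/9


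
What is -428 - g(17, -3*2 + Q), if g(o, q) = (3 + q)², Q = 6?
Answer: -437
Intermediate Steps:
-428 - g(17, -3*2 + Q) = -428 - (3 + (-3*2 + 6))² = -428 - (3 + (-6 + 6))² = -428 - (3 + 0)² = -428 - 1*3² = -428 - 1*9 = -428 - 9 = -437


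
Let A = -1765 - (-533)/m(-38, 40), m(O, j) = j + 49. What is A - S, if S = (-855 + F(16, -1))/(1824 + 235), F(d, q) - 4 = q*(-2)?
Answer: -322265007/183251 ≈ -1758.6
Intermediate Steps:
F(d, q) = 4 - 2*q (F(d, q) = 4 + q*(-2) = 4 - 2*q)
m(O, j) = 49 + j
S = -849/2059 (S = (-855 + (4 - 2*(-1)))/(1824 + 235) = (-855 + (4 + 2))/2059 = (-855 + 6)*(1/2059) = -849*1/2059 = -849/2059 ≈ -0.41234)
A = -156552/89 (A = -1765 - (-533)/(49 + 40) = -1765 - (-533)/89 = -1765 - 1*(-533/89) = -1765 + 533/89 = -156552/89 ≈ -1759.0)
A - S = -156552/89 - 1*(-849/2059) = -156552/89 + 849/2059 = -322265007/183251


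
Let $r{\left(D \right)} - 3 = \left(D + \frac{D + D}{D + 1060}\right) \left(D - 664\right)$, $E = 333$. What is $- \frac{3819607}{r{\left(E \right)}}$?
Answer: $\frac{5320712551}{153756906} \approx 34.605$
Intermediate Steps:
$r{\left(D \right)} = 3 + \left(-664 + D\right) \left(D + \frac{2 D}{1060 + D}\right)$ ($r{\left(D \right)} = 3 + \left(D + \frac{D + D}{D + 1060}\right) \left(D - 664\right) = 3 + \left(D + \frac{2 D}{1060 + D}\right) \left(-664 + D\right) = 3 + \left(-664 + D\right) \left(D + \frac{2 D}{1060 + D}\right)$)
$- \frac{3819607}{r{\left(E \right)}} = - \frac{3819607}{\frac{1}{1060 + 333} \left(3180 + 333^{3} - 234819945 + 398 \cdot 333^{2}\right)} = - \frac{3819607}{\frac{1}{1393} \left(3180 + 36926037 - 234819945 + 398 \cdot 110889\right)} = - \frac{3819607}{\frac{1}{1393} \left(3180 + 36926037 - 234819945 + 44133822\right)} = - \frac{3819607}{\frac{1}{1393} \left(-153756906\right)} = - \frac{3819607}{- \frac{153756906}{1393}} = \left(-3819607\right) \left(- \frac{1393}{153756906}\right) = \frac{5320712551}{153756906}$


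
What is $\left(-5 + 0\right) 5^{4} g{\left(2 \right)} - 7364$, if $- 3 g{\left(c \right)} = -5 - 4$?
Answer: $-16739$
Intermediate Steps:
$g{\left(c \right)} = 3$ ($g{\left(c \right)} = - \frac{-5 - 4}{3} = \left(- \frac{1}{3}\right) \left(-9\right) = 3$)
$\left(-5 + 0\right) 5^{4} g{\left(2 \right)} - 7364 = \left(-5 + 0\right) 5^{4} \cdot 3 - 7364 = \left(-5\right) 625 \cdot 3 - 7364 = \left(-3125\right) 3 - 7364 = -9375 - 7364 = -16739$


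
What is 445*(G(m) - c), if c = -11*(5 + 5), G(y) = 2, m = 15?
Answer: 49840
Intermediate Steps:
c = -110 (c = -11*10 = -110)
445*(G(m) - c) = 445*(2 - 1*(-110)) = 445*(2 + 110) = 445*112 = 49840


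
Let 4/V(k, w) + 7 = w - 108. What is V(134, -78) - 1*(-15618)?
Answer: 3014270/193 ≈ 15618.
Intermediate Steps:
V(k, w) = 4/(-115 + w) (V(k, w) = 4/(-7 + (w - 108)) = 4/(-7 + (-108 + w)) = 4/(-115 + w))
V(134, -78) - 1*(-15618) = 4/(-115 - 78) - 1*(-15618) = 4/(-193) + 15618 = 4*(-1/193) + 15618 = -4/193 + 15618 = 3014270/193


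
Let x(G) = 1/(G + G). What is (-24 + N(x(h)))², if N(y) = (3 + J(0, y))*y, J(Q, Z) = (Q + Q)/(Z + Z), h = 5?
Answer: 56169/100 ≈ 561.69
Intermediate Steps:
x(G) = 1/(2*G)
J(Q, Z) = Q/Z (J(Q, Z) = (2*Q)/((2*Z)) = (2*Q)*(1/(2*Z)) = Q/Z)
N(y) = 3*y (N(y) = (3 + 0/y)*y = (3 + 0)*y = 3*y)
(-24 + N(x(h)))² = (-24 + 3*((½)/5))² = (-24 + 3*((½)*(⅕)))² = (-24 + 3*(⅒))² = (-24 + 3/10)² = (-237/10)² = 56169/100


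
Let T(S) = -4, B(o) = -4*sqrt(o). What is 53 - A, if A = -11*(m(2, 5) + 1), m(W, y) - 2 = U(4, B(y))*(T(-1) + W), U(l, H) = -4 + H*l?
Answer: 174 + 352*sqrt(5) ≈ 961.10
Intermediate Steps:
m(W, y) = 2 + (-4 + W)*(-4 - 16*sqrt(y)) (m(W, y) = 2 + (-4 - 4*sqrt(y)*4)*(-4 + W) = 2 + (-4 - 16*sqrt(y))*(-4 + W) = 2 + (-4 + W)*(-4 - 16*sqrt(y)))
A = -121 - 352*sqrt(5) (A = -11*((18 - 4*2 + 64*sqrt(5) - 16*2*sqrt(5)) + 1) = -11*((18 - 8 + 64*sqrt(5) - 32*sqrt(5)) + 1) = -11*((10 + 32*sqrt(5)) + 1) = -11*(11 + 32*sqrt(5)) = -121 - 352*sqrt(5) ≈ -908.10)
53 - A = 53 - (-121 - 352*sqrt(5)) = 53 + (121 + 352*sqrt(5)) = 174 + 352*sqrt(5)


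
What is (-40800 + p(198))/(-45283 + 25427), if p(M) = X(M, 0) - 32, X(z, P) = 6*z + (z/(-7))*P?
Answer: 583/292 ≈ 1.9966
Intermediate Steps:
X(z, P) = 6*z - P*z/7 (X(z, P) = 6*z + (z*(-⅐))*P = 6*z + (-z/7)*P = 6*z - P*z/7)
p(M) = -32 + 6*M (p(M) = M*(42 - 1*0)/7 - 32 = M*(42 + 0)/7 - 32 = (⅐)*M*42 - 32 = 6*M - 32 = -32 + 6*M)
(-40800 + p(198))/(-45283 + 25427) = (-40800 + (-32 + 6*198))/(-45283 + 25427) = (-40800 + (-32 + 1188))/(-19856) = (-40800 + 1156)*(-1/19856) = -39644*(-1/19856) = 583/292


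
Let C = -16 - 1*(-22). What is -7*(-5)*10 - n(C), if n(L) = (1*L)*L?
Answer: 314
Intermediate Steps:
C = 6 (C = -16 + 22 = 6)
n(L) = L**2 (n(L) = L*L = L**2)
-7*(-5)*10 - n(C) = -7*(-5)*10 - 1*6**2 = 35*10 - 1*36 = 350 - 36 = 314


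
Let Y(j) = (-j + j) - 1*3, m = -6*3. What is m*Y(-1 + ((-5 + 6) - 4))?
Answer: 54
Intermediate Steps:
m = -18
Y(j) = -3 (Y(j) = 0 - 3 = -3)
m*Y(-1 + ((-5 + 6) - 4)) = -18*(-3) = 54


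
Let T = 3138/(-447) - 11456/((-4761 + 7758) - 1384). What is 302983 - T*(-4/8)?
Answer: 72816328200/240337 ≈ 3.0298e+5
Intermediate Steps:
T = -3394142/240337 (T = 3138*(-1/447) - 11456/(2997 - 1384) = -1046/149 - 11456/1613 = -3394142/240337 ≈ -14.122)
302983 - T*(-4/8) = 302983 - (-3394142)*(-4/8)/240337 = 302983 - (-3394142)*(-4*⅛)/240337 = 302983 - (-3394142)*(-1)/(240337*2) = 302983 - 1*1697071/240337 = 302983 - 1697071/240337 = 72816328200/240337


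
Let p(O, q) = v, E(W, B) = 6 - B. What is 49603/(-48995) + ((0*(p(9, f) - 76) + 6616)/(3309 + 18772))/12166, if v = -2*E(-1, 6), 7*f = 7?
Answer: -6662449541509/6580945833385 ≈ -1.0124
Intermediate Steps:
f = 1 (f = (1/7)*7 = 1)
v = 0 (v = -2*(6 - 1*6) = -2*(6 - 6) = -2*0 = 0)
p(O, q) = 0
49603/(-48995) + ((0*(p(9, f) - 76) + 6616)/(3309 + 18772))/12166 = 49603/(-48995) + ((0*(0 - 76) + 6616)/(3309 + 18772))/12166 = 49603*(-1/48995) + ((0*(-76) + 6616)/22081)*(1/12166) = -49603/48995 + ((0 + 6616)*(1/22081))*(1/12166) = -49603/48995 + (6616*(1/22081))*(1/12166) = -49603/48995 + (6616/22081)*(1/12166) = -49603/48995 + 3308/134318723 = -6662449541509/6580945833385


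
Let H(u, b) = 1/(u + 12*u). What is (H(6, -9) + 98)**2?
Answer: 58446025/6084 ≈ 9606.5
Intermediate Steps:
H(u, b) = 1/(13*u)
(H(6, -9) + 98)**2 = ((1/13)/6 + 98)**2 = ((1/13)*(1/6) + 98)**2 = (1/78 + 98)**2 = (7645/78)**2 = 58446025/6084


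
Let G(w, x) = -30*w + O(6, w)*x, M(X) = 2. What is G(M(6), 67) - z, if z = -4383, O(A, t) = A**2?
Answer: 6735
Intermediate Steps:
G(w, x) = -30*w + 36*x (G(w, x) = -30*w + 6**2*x = -30*w + 36*x)
G(M(6), 67) - z = (-30*2 + 36*67) - 1*(-4383) = (-60 + 2412) + 4383 = 2352 + 4383 = 6735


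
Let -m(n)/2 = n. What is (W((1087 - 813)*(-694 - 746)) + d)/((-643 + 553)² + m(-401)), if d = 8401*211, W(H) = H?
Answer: 1378051/8902 ≈ 154.80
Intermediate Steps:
m(n) = -2*n
d = 1772611
(W((1087 - 813)*(-694 - 746)) + d)/((-643 + 553)² + m(-401)) = ((1087 - 813)*(-694 - 746) + 1772611)/((-643 + 553)² - 2*(-401)) = (274*(-1440) + 1772611)/((-90)² + 802) = (-394560 + 1772611)/(8100 + 802) = 1378051/8902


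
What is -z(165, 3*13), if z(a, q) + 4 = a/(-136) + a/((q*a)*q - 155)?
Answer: 17780185/3411016 ≈ 5.2126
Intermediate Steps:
z(a, q) = -4 - a/136 + a/(-155 + a*q**2) (z(a, q) = -4 + (a/(-136) + a/((q*a)*q - 155)) = -4 + (a*(-1/136) + a/((a*q)*q - 155)) = -4 + (-a/136 + a/(a*q**2 - 155)) = -4 + (-a/136 + a/(-155 + a*q**2)) = -4 - a/136 + a/(-155 + a*q**2))
-z(165, 3*13) = -(84320 + 291*165 - 1*165**2*(3*13)**2 - 544*165*(3*13)**2)/(136*(-155 + 165*(3*13)**2)) = -(84320 + 48015 - 1*27225*39**2 - 544*165*39**2)/(136*(-155 + 165*39**2)) = -(84320 + 48015 - 1*27225*1521 - 544*165*1521)/(136*(-155 + 165*1521)) = -(84320 + 48015 - 41409225 - 136524960)/(136*(-155 + 250965)) = -(-177801850)/(136*250810) = -1*(-17780185/3411016) = 17780185/3411016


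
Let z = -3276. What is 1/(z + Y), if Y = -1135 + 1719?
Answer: -1/2692 ≈ -0.00037147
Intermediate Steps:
Y = 584
1/(z + Y) = 1/(-3276 + 584) = 1/(-2692) = -1/2692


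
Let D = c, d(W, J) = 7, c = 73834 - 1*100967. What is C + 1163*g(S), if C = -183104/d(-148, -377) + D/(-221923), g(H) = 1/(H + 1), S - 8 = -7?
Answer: -1847974953/72254 ≈ -25576.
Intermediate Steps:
c = -27133 (c = 73834 - 100967 = -27133)
S = 1 (S = 8 - 7 = 1)
g(H) = 1/(1 + H)
D = -27133
C = -944995327/36127 (C = -183104/7 - 27133/(-221923) = -183104*⅐ - 27133*(-1/221923) = -183104/7 + 631/5161 = -944995327/36127 ≈ -26158.)
C + 1163*g(S) = -944995327/36127 + 1163/(1 + 1) = -944995327/36127 + 1163/2 = -1847974953/72254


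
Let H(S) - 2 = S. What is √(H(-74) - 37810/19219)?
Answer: I*√27321307582/19219 ≈ 8.6004*I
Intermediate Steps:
H(S) = 2 + S
√(H(-74) - 37810/19219) = √((2 - 74) - 37810/19219) = √(-72 - 37810*1/19219) = √(-72 - 37810/19219) = √(-1421578/19219) = I*√27321307582/19219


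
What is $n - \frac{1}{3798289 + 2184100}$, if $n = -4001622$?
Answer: $- \frac{23939259434959}{5982389} \approx -4.0016 \cdot 10^{6}$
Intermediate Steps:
$n - \frac{1}{3798289 + 2184100} = -4001622 - \frac{1}{3798289 + 2184100} = -4001622 - \frac{1}{5982389} = - \frac{23939259434959}{5982389}$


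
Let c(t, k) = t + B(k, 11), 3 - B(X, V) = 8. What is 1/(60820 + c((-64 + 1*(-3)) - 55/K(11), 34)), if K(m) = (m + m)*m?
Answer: 22/1336451 ≈ 1.6462e-5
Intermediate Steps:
B(X, V) = -5 (B(X, V) = 3 - 1*8 = 3 - 8 = -5)
K(m) = 2*m² (K(m) = (2*m)*m = 2*m²)
c(t, k) = -5 + t (c(t, k) = t - 5 = -5 + t)
1/(60820 + c((-64 + 1*(-3)) - 55/K(11), 34)) = 1/(60820 + (-5 + ((-64 + 1*(-3)) - 55/(2*11²)))) = 1/(60820 + (-5 + ((-64 - 3) - 55/(2*121)))) = 1/(60820 + (-5 + (-67 - 55/242))) = 1/(60820 + (-5 + (-67 - 55*1/242))) = 1/(60820 + (-5 + (-67 - 5/22))) = 1/(60820 + (-5 - 1479/22)) = 1/(60820 - 1589/22) = 1/(1336451/22) = 22/1336451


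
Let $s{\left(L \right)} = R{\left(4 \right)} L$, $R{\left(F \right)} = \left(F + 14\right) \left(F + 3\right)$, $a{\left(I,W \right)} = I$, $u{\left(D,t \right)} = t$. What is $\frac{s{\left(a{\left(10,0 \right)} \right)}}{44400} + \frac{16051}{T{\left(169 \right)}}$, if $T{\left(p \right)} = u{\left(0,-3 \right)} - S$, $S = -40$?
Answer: $\frac{321041}{740} \approx 433.84$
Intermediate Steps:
$T{\left(p \right)} = 37$ ($T{\left(p \right)} = -3 - -40 = -3 + 40 = 37$)
$R{\left(F \right)} = \left(3 + F\right) \left(14 + F\right)$ ($R{\left(F \right)} = \left(14 + F\right) \left(3 + F\right) = \left(3 + F\right) \left(14 + F\right)$)
$s{\left(L \right)} = 126 L$ ($s{\left(L \right)} = \left(42 + 4^{2} + 17 \cdot 4\right) L = \left(42 + 16 + 68\right) L = 126 L$)
$\frac{s{\left(a{\left(10,0 \right)} \right)}}{44400} + \frac{16051}{T{\left(169 \right)}} = \frac{126 \cdot 10}{44400} + \frac{16051}{37} = 1260 \cdot \frac{1}{44400} + 16051 \cdot \frac{1}{37} = \frac{21}{740} + \frac{16051}{37} = \frac{321041}{740}$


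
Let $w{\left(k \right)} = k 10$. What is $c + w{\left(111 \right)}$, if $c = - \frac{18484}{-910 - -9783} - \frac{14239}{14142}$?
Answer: $\frac{138897238885}{125481966} \approx 1106.9$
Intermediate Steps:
$w{\left(k \right)} = 10 k$
$c = - \frac{387743375}{125481966}$ ($c = - \frac{18484}{-910 + 9783} - \frac{14239}{14142} = - \frac{18484}{8873} - \frac{14239}{14142} = - \frac{387743375}{125481966} \approx -3.09$)
$c + w{\left(111 \right)} = - \frac{387743375}{125481966} + 10 \cdot 111 = - \frac{387743375}{125481966} + 1110 = \frac{138897238885}{125481966}$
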